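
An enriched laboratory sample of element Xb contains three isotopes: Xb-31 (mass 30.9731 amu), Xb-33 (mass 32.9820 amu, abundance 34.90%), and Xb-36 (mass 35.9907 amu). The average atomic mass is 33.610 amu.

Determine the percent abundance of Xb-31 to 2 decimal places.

26.52%

The remaining 65.10% is split between Xb-31 (fraction x) and Xb-36 (fraction 0.6510 − x).
Substituting: 30.9731x + 35.9907(0.6510 − x) = 22.099282
(30.9731 − 35.9907)x = -1.3306637  ⇒  x = 0.26520, y = 0.38580
Xb-31: 26.52%, Xb-36: 38.58%.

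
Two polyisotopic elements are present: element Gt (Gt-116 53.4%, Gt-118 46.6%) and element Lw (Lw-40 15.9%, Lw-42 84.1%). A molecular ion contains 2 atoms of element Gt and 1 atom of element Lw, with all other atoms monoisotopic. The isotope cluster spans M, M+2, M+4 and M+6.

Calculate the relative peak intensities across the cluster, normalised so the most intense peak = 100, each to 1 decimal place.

10.0 : 70.4 : 100.0 : 40.3

Element Gt pattern (n=2): 0.285156 : 0.497688 : 0.217156
Element Lw pattern (n=1): 0.1590 : 0.8410
Convolve the two distributions (both contribute in 2-u steps):
  M: 0.285156×0.1590 = 0.045340
  M+2: 0.285156×0.8410 + 0.497688×0.1590 = 0.318949
  M+4: 0.497688×0.8410 + 0.217156×0.1590 = 0.453083
  M+6: 0.217156×0.8410 = 0.182628
Scale to base peak (0.453083) = 100: 10.0 : 70.4 : 100.0 : 40.3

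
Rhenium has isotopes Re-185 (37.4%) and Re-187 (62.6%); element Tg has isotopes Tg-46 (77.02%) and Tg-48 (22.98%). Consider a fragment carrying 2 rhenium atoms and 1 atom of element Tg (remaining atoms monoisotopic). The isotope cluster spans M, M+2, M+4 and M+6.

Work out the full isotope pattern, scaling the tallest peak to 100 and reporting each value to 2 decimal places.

Rhenium pattern (n=2): 0.139876 : 0.468248 : 0.391876
Element Tg pattern (n=1): 0.7702 : 0.2298
Convolve the two distributions (both contribute in 2-u steps):
  M: 0.139876×0.7702 = 0.107732
  M+2: 0.139876×0.2298 + 0.468248×0.7702 = 0.392788
  M+4: 0.468248×0.2298 + 0.391876×0.7702 = 0.409426
  M+6: 0.391876×0.2298 = 0.090053
Scale to base peak (0.409426) = 100: 26.31 : 95.94 : 100.00 : 21.99

26.31 : 95.94 : 100.00 : 21.99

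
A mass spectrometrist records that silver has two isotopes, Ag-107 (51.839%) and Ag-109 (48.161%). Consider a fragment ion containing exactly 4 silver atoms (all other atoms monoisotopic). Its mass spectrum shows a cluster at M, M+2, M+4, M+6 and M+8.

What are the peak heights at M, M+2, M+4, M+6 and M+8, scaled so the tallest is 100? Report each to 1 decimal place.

Each Ag atom is independently Ag-107 (p = 0.51839) or Ag-109 (q = 0.48161); the cluster is the binomial expansion (p + q)^4.
P(M) = 0.51839^4 = 0.072215
P(M+2) = 4 × 0.51839^3 × 0.48161^1 = 0.268365
P(M+4) = 6 × 0.51839^2 × 0.48161^2 = 0.373986
P(M+6) = 4 × 0.51839^1 × 0.48161^3 = 0.231634
P(M+8) = 0.48161^4 = 0.053800
The M+4 peak is largest (0.373986); scaling to 100 gives 19.3 : 71.8 : 100.0 : 61.9 : 14.4.

19.3 : 71.8 : 100.0 : 61.9 : 14.4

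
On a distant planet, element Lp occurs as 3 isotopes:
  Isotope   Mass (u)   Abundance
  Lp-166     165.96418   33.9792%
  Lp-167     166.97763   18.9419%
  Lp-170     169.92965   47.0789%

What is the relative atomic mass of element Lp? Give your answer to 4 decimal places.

The abundance-weighted mean is 0.339792 × 165.96418 + 0.189419 × 166.97763 + 0.470789 × 169.92965
= 56.393301 + 31.628736 + 80.001010 = 168.023047 u

168.0230 u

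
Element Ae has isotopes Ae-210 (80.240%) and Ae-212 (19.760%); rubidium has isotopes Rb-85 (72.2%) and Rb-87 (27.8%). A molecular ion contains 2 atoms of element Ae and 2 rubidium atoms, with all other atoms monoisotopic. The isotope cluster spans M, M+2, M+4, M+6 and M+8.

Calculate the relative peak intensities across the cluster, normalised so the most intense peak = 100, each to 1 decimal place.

Element Ae pattern (n=2): 0.64384576 : 0.31710848 : 0.03904576
Rubidium pattern (n=2): 0.521284 : 0.401432 : 0.077284
Convolve the two distributions (both contribute in 2-u steps):
  M: 0.64384576×0.521284 = 0.335626
  M+2: 0.64384576×0.401432 + 0.31710848×0.521284 = 0.423764
  M+4: 0.64384576×0.077284 + 0.31710848×0.401432 + 0.03904576×0.521284 = 0.197410
  M+6: 0.31710848×0.077284 + 0.03904576×0.401432 = 0.040182
  M+8: 0.03904576×0.077284 = 0.003018
Scale to base peak (0.423764) = 100: 79.2 : 100.0 : 46.6 : 9.5 : 0.7

79.2 : 100.0 : 46.6 : 9.5 : 0.7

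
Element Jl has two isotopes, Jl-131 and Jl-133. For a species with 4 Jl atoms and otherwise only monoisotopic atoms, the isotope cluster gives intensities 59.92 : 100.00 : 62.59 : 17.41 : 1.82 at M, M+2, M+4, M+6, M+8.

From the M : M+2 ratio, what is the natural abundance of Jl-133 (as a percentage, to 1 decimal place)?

29.4%

Write p for the Jl-131 fraction. I(M+2)/I(M) = [C(4,1)·p^3·(1−p)] / p^4 = 4·(1−p)/p = 100.00/59.92 = 1.6689
(1−p)/p = 1.6689/4 = 0.4172  ⇒  p = 1/(1 + 0.4172) = 0.7056
Jl-131: 70.6%, Jl-133: 29.4%.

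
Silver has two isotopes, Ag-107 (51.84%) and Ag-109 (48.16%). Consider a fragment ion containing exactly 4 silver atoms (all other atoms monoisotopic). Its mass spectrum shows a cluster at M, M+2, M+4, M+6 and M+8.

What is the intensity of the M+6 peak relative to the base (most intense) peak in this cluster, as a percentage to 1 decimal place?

(0.5184 + 0.4816)^4 gives M 0.0722, M+2 0.2684, M+4 0.3740, M+6 0.2316, M+8 0.0538; the largest is M+4.
P(M+4) = C(4,2) × 0.5184^2 × 0.4816^2 = 6 × 0.26873856 × 0.23193856 = 0.373985 (base)
P(M+6) = C(4,3) × 0.5184^1 × 0.4816^3 = 4 × 0.5184 × 0.11170161 = 0.231624
Relative intensity = 0.231624 / 0.373985 × 100 = 61.9

61.9%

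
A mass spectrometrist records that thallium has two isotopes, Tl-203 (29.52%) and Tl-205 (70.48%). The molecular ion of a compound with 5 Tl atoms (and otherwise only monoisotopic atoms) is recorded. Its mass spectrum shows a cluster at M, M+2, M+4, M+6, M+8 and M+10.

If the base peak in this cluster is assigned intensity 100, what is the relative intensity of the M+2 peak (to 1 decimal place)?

7.3

(0.2952 + 0.7048)^5 gives M 0.0022, M+2 0.0268, M+4 0.1278, M+6 0.3051, M+8 0.3642, M+10 0.1739; the largest is M+8.
P(M+8) = C(5,4) × 0.2952^1 × 0.7048^4 = 5 × 0.2952 × 0.24675365 = 0.364208 (base)
P(M+2) = C(5,1) × 0.2952^4 × 0.7048^1 = 5 × 0.00759391 × 0.7048 = 0.026761
Relative intensity = 0.026761 / 0.364208 × 100 = 7.3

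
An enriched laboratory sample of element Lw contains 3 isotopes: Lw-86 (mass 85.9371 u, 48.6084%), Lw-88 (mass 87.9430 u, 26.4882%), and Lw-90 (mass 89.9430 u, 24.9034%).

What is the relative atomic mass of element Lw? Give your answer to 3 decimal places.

The abundance-weighted mean is 0.486084 × 85.9371 + 0.264882 × 87.9430 + 0.249034 × 89.9430
= 41.77265 + 23.29452 + 22.39887 = 87.46604 u

87.466 u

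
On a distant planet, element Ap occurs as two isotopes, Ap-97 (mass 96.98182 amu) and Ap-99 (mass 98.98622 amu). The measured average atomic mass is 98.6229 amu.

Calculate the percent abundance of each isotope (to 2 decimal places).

Ap-97: 18.13%, Ap-99: 81.87%

Let x be the fractional abundance of Ap-97; then Ap-99 has abundance 1 − x.
96.98182·x + 98.98622·(1 − x) = 98.6229
(96.98182 − 98.98622)·x = 98.6229 − 98.98622
x = -0.36332 / -2.00440 = 0.18126 → 18.13% Ap-97, 81.87% Ap-99.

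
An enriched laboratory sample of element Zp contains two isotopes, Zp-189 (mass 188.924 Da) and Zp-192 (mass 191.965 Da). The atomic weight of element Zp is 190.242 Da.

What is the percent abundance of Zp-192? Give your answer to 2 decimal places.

Writing the weighted mean with unknown fraction x of Zp-189:
188.924·x + 191.965·(1 − x) = 190.242
(188.924 − 191.965)·x = 190.242 − 191.965
x = -1.723 / -3.041 = 0.56659 → 56.66% Zp-189, 43.34% Zp-192.

43.34%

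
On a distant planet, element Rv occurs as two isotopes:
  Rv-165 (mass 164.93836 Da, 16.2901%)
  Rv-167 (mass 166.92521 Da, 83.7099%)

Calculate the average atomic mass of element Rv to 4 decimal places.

Ar = Σ fᵢ·mᵢ = 0.162901 × 164.93836 + 0.837099 × 166.92521
= 26.868624 + 139.732926 = 166.601550 Da

166.6016 Da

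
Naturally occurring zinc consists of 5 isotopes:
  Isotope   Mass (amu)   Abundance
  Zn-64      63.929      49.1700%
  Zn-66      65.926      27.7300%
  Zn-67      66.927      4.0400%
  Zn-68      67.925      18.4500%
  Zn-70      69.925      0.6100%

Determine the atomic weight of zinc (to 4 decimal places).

Average mass = Σ (abundance × isotope mass) = 0.491700 × 63.929 + 0.277300 × 65.926 + 0.040400 × 66.927 + 0.184500 × 67.925 + 0.006100 × 69.925
= 31.43389 + 18.28128 + 2.70385 + 12.53216 + 0.42654 = 65.37772 amu

65.3777 amu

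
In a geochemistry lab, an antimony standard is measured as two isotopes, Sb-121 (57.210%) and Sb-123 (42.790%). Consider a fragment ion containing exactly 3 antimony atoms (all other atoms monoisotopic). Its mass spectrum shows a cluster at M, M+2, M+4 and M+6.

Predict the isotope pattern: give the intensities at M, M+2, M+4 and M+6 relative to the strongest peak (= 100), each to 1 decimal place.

The 3 Sb atoms are independent, so intensities follow the terms of (0.57210 + 0.42790)^3.
P(M) = 0.57210^3 = 0.187247
P(M+2) = 3 × 0.57210^2 × 0.42790^1 = 0.420153
P(M+4) = 3 × 0.57210^1 × 0.42790^2 = 0.314252
P(M+6) = 0.42790^3 = 0.078348
The M+2 peak is largest (0.420153); scaling to 100 gives 44.6 : 100.0 : 74.8 : 18.6.

44.6 : 100.0 : 74.8 : 18.6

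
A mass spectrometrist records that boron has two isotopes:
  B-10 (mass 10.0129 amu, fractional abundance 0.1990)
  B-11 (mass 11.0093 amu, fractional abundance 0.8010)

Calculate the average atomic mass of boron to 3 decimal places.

Weight each isotope mass by its fractional abundance: 0.1990 × 10.0129 + 0.8010 × 11.0093
= 1.99257 + 8.81845 = 10.81102 amu

10.811 amu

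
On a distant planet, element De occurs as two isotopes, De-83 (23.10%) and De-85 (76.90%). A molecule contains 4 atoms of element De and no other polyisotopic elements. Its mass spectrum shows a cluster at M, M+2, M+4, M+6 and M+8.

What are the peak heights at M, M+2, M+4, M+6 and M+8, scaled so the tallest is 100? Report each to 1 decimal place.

0.7 : 9.0 : 45.1 : 100.0 : 83.2

Each De atom is independently De-83 (p = 0.2310) or De-85 (q = 0.7690); the cluster is the binomial expansion (p + q)^4.
P(M) = 0.2310^4 = 0.002847
P(M+2) = 4 × 0.2310^3 × 0.7690^1 = 0.037916
P(M+4) = 6 × 0.2310^2 × 0.7690^2 = 0.189334
P(M+6) = 4 × 0.2310^1 × 0.7690^3 = 0.420195
P(M+8) = 0.7690^4 = 0.349708
The M+6 peak is largest (0.420195); scaling to 100 gives 0.7 : 9.0 : 45.1 : 100.0 : 83.2.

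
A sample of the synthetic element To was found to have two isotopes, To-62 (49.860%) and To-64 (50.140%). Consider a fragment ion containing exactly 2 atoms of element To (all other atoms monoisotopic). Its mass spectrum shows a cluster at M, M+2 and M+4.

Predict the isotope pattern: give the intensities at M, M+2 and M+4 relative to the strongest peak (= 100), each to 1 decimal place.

49.7 : 100.0 : 50.3

Expanding (0.49860 + 0.50140)^2:
P(M) = 0.49860^2 = 0.248602
P(M+2) = 2 × 0.49860^1 × 0.50140^1 = 0.499996
P(M+4) = 0.50140^2 = 0.251402
The M+2 peak is largest (0.499996); scaling to 100 gives 49.7 : 100.0 : 50.3.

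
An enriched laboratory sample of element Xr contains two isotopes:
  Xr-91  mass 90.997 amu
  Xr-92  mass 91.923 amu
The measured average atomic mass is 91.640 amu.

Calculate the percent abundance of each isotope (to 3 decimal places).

With x = fraction of Xr-91 (so Xr-92 is 1 − x):
90.997·x + 91.923·(1 − x) = 91.640
(90.997 − 91.923)·x = 91.640 − 91.923
x = -0.283 / -0.926 = 0.30562 → 30.562% Xr-91, 69.438% Xr-92.

Xr-91: 30.562%, Xr-92: 69.438%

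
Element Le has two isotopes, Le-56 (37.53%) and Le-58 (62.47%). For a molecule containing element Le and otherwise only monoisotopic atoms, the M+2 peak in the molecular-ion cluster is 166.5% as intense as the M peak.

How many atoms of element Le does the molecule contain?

1

For n independent Le atoms, I(M+2)/I(M) = n · (abundance Le-58) / (abundance Le-56) = n · 0.6247/0.3753.
n = 1.665 × 0.3753/0.6247 = 1.00 ≈ 1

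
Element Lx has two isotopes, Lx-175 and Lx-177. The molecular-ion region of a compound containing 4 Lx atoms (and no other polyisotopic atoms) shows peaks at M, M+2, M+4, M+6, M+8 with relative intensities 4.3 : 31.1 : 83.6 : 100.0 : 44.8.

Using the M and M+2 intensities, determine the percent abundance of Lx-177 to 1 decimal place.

64.4%

If p is the fraction of Lx that is Lx-175, then I(M+2)/I(M) = [C(4,1)·p^3·(1−p)] / p^4 = 4·(1−p)/p = 31.1/4.3 = 7.2326
(1−p)/p = 7.2326/4 = 1.8081  ⇒  p = 1/(1 + 1.8081) = 0.3561
Lx-175: 35.6%, Lx-177: 64.4%.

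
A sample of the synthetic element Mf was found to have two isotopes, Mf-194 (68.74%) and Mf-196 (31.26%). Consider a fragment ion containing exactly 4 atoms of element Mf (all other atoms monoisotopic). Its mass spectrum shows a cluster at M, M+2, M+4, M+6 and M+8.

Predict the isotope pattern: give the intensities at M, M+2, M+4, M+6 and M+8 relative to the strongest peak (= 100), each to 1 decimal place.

55.0 : 100.0 : 68.2 : 20.7 : 2.4

The 4 Mf atoms are independent, so intensities follow the terms of (0.6874 + 0.3126)^4.
P(M) = 0.6874^4 = 0.223274
P(M+2) = 4 × 0.6874^3 × 0.3126^1 = 0.406142
P(M+4) = 6 × 0.6874^2 × 0.3126^2 = 0.277044
P(M+6) = 4 × 0.6874^1 × 0.3126^3 = 0.083992
P(M+8) = 0.3126^4 = 0.009549
The M+2 peak is largest (0.406142); scaling to 100 gives 55.0 : 100.0 : 68.2 : 20.7 : 2.4.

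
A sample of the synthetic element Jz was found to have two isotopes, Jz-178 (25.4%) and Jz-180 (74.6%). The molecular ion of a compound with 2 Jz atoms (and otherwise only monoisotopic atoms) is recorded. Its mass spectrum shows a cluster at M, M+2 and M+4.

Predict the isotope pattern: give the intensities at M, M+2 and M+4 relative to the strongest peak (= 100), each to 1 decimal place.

Expanding (0.254 + 0.746)^2:
P(M) = 0.254^2 = 0.064516
P(M+2) = 2 × 0.254^1 × 0.746^1 = 0.378968
P(M+4) = 0.746^2 = 0.556516
The M+4 peak is largest (0.556516); scaling to 100 gives 11.6 : 68.1 : 100.0.

11.6 : 68.1 : 100.0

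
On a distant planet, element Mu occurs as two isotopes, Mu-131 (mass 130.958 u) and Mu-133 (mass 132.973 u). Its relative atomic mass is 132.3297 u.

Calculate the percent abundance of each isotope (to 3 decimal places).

Writing the weighted mean with unknown fraction x of Mu-131:
130.958·x + 132.973·(1 − x) = 132.3297
(130.958 − 132.973)·x = 132.3297 − 132.973
x = -0.6433 / -2.015 = 0.31926 → 31.926% Mu-131, 68.074% Mu-133.

Mu-131: 31.926%, Mu-133: 68.074%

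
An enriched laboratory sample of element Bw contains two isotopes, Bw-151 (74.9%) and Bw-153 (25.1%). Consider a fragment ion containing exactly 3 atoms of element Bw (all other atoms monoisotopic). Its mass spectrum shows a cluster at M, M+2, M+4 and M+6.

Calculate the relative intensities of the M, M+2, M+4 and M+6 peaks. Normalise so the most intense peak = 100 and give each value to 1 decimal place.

The 3 Bw atoms are independent, so intensities follow the terms of (0.749 + 0.251)^3.
P(M) = 0.749^3 = 0.420190
P(M+2) = 3 × 0.749^2 × 0.251^1 = 0.422434
P(M+4) = 3 × 0.749^1 × 0.251^2 = 0.141563
P(M+6) = 0.251^3 = 0.015813
The M+2 peak is largest (0.422434); scaling to 100 gives 99.5 : 100.0 : 33.5 : 3.7.

99.5 : 100.0 : 33.5 : 3.7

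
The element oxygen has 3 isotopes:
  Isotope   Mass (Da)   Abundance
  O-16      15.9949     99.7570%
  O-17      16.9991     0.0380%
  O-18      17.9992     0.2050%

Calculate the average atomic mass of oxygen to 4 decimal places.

Weight each isotope mass by its fractional abundance: 0.997570 × 15.9949 + 0.000380 × 16.9991 + 0.002050 × 17.9992
= 15.95603 + 0.00646 + 0.03690 = 15.99939 Da

15.9994 Da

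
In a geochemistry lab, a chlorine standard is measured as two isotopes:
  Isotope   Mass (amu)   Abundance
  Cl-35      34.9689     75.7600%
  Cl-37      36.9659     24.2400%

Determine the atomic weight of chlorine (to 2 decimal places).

The abundance-weighted mean is 0.757600 × 34.9689 + 0.242400 × 36.9659
= 26.49244 + 8.96053 = 35.45297 amu

35.45 amu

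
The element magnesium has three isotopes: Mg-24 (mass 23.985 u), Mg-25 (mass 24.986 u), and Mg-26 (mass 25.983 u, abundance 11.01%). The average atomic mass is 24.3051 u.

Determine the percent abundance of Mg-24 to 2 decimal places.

78.99%

The remaining 88.99% is split between Mg-24 (fraction x) and Mg-25 (fraction 0.8899 − x).
Substituting: 23.985x + 24.986(0.8899 − x) = 21.4443717
(23.985 − 24.986)x = -0.7906697  ⇒  x = 0.78988, y = 0.10002
Mg-24: 78.99%, Mg-25: 10.00%.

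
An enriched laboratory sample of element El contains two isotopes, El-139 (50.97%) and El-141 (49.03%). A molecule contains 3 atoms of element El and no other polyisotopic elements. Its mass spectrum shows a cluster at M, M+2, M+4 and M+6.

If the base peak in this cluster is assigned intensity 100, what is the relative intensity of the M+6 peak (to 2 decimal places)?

Binomial terms of (0.5097 + 0.4903)^3: M 0.1324, M+2 0.3821, M+4 0.3676, M+6 0.1179 → M+2 is the base peak.
P(M+2) = C(3,1) × 0.5097^2 × 0.4903^1 = 3 × 0.25979409 × 0.4903 = 0.382131 (base)
P(M+6) = C(3,3) × 0.5097^0 × 0.4903^3 = 1 × 1.0000 × 0.11786522 = 0.117865
Relative intensity = 0.117865 / 0.382131 × 100 = 30.84

30.84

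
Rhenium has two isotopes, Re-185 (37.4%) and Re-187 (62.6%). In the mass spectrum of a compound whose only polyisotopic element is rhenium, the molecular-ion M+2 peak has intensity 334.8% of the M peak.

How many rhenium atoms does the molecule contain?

For n independent Re atoms, I(M+2)/I(M) = n · (abundance Re-187) / (abundance Re-185) = n · 0.626/0.374.
n = 3.348 × 0.374/0.626 = 2.00 ≈ 2

2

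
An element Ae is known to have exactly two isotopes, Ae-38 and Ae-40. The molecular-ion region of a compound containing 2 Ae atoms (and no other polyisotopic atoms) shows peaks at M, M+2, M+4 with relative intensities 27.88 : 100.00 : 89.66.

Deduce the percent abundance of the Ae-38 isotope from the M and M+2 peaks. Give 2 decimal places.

35.80%

Write p for the Ae-38 fraction. I(M+2)/I(M) = [C(2,1)·p^1·(1−p)] / p^2 = 2·(1−p)/p = 100.00/27.88 = 3.5868
(1−p)/p = 3.5868/2 = 1.7934  ⇒  p = 1/(1 + 1.7934) = 0.3580
Ae-38: 35.80%, Ae-40: 64.20%.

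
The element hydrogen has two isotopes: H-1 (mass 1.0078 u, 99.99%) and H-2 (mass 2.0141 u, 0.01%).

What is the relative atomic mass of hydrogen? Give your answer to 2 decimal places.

1.01 u

Average mass = Σ (abundance × isotope mass) = 0.9999 × 1.0078 + 0.0001 × 2.0141
= 1.00770 + 0.00020 = 1.00790 u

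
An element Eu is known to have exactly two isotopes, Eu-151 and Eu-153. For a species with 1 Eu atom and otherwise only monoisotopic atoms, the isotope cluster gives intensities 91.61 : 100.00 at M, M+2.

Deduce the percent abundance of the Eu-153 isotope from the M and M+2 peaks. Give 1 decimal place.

52.2%

If p is the fraction of Eu that is Eu-151, then I(M+2)/I(M) = [C(1,1)·p^0·(1−p)] / p^1 = 1·(1−p)/p = 100.00/91.61 = 1.0916
(1−p)/p = 1.0916/1 = 1.0916  ⇒  p = 1/(1 + 1.0916) = 0.4781
Eu-151: 47.8%, Eu-153: 52.2%.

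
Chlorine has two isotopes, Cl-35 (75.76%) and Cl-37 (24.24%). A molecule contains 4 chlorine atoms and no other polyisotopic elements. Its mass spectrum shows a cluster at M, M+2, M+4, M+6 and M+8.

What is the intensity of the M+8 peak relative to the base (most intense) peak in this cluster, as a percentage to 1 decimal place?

0.8%

(0.7576 + 0.2424)^4 gives M 0.3294, M+2 0.4216, M+4 0.2023, M+6 0.0432, M+8 0.0035; the largest is M+2.
P(M+2) = C(4,1) × 0.7576^3 × 0.2424^1 = 4 × 0.4348304 × 0.2424 = 0.421612 (base)
P(M+8) = C(4,4) × 0.7576^0 × 0.2424^4 = 1 × 1.0000 × 0.00345247 = 0.003452
Relative intensity = 0.003452 / 0.421612 × 100 = 0.8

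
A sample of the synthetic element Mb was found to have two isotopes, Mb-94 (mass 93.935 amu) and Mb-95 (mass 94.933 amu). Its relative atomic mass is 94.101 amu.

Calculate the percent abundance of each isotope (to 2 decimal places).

With x = fraction of Mb-94 (so Mb-95 is 1 − x):
93.935·x + 94.933·(1 − x) = 94.101
(93.935 − 94.933)·x = 94.101 − 94.933
x = -0.832 / -0.998 = 0.83367 → 83.37% Mb-94, 16.63% Mb-95.

Mb-94: 83.37%, Mb-95: 16.63%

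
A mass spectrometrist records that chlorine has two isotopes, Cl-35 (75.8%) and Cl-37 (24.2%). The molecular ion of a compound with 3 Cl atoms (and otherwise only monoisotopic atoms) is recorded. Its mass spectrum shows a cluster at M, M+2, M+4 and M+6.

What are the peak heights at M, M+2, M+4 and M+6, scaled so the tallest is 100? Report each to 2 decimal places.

100.00 : 95.78 : 30.58 : 3.25

The 3 Cl atoms are independent, so intensities follow the terms of (0.758 + 0.242)^3.
P(M) = 0.758^3 = 0.435520
P(M+2) = 3 × 0.758^2 × 0.242^1 = 0.417133
P(M+4) = 3 × 0.758^1 × 0.242^2 = 0.133175
P(M+6) = 0.242^3 = 0.014172
The M peak is largest (0.435520); scaling to 100 gives 100.00 : 95.78 : 30.58 : 3.25.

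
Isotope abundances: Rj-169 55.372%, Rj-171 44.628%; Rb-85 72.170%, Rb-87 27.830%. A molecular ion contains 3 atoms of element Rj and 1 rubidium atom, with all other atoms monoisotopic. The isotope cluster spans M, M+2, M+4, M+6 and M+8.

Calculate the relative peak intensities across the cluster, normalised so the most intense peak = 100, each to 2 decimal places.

34.71 : 97.31 : 100.00 : 44.25 : 7.01

Element Rj pattern (n=3): 0.16977378 : 0.41049616 : 0.33084632 : 0.08888373
Rubidium pattern (n=1): 0.7217 : 0.2783
Convolve the two distributions (both contribute in 2-u steps):
  M: 0.16977378×0.7217 = 0.122526
  M+2: 0.16977378×0.2783 + 0.41049616×0.7217 = 0.343503
  M+4: 0.41049616×0.2783 + 0.33084632×0.7217 = 0.353013
  M+6: 0.33084632×0.2783 + 0.08888373×0.7217 = 0.156222
  M+8: 0.08888373×0.2783 = 0.024736
Scale to base peak (0.353013) = 100: 34.71 : 97.31 : 100.00 : 44.25 : 7.01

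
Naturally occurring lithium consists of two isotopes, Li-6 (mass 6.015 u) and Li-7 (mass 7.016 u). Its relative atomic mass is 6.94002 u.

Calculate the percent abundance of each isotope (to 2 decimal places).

Li-6: 7.59%, Li-7: 92.41%

With x = fraction of Li-6 (so Li-7 is 1 − x):
6.015·x + 7.016·(1 − x) = 6.94002
(6.015 − 7.016)·x = 6.94002 − 7.016
x = -0.07598 / -1.001 = 0.07590 → 7.59% Li-6, 92.41% Li-7.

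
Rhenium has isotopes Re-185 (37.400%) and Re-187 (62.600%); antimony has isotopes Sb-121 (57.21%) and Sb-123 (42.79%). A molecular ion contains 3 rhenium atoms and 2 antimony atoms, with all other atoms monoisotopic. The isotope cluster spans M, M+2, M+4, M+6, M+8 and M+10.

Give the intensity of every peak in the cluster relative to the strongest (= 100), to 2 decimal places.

Rhenium pattern (n=3): 0.05231362 : 0.26268713 : 0.43968487 : 0.24531438
Antimony pattern (n=2): 0.32729841 : 0.48960318 : 0.18309841
Convolve the two distributions (both contribute in 2-u steps):
  M: 0.05231362×0.32729841 = 0.017122
  M+2: 0.05231362×0.48960318 + 0.26268713×0.32729841 = 0.111590
  M+4: 0.05231362×0.18309841 + 0.26268713×0.48960318 + 0.43968487×0.32729841 = 0.282099
  M+6: 0.26268713×0.18309841 + 0.43968487×0.48960318 + 0.24531438×0.32729841 = 0.343660
  M+8: 0.43968487×0.18309841 + 0.24531438×0.48960318 = 0.200612
  M+10: 0.24531438×0.18309841 = 0.044917
Scale to base peak (0.343660) = 100: 4.98 : 32.47 : 82.09 : 100.00 : 58.38 : 13.07

4.98 : 32.47 : 82.09 : 100.00 : 58.38 : 13.07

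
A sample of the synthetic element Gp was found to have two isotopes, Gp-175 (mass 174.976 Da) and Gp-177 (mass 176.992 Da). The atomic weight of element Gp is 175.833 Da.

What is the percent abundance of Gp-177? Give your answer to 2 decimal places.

42.51%

Writing the weighted mean with unknown fraction x of Gp-175:
174.976·x + 176.992·(1 − x) = 175.833
(174.976 − 176.992)·x = 175.833 − 176.992
x = -1.159 / -2.016 = 0.57490 → 57.49% Gp-175, 42.51% Gp-177.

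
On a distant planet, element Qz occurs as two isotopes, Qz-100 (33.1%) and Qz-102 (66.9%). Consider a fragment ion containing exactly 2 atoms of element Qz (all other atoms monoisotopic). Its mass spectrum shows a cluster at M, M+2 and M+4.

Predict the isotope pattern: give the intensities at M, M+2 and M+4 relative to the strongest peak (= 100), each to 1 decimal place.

24.5 : 99.0 : 100.0

The 2 Qz atoms are independent, so intensities follow the terms of (0.331 + 0.669)^2.
P(M) = 0.331^2 = 0.109561
P(M+2) = 2 × 0.331^1 × 0.669^1 = 0.442878
P(M+4) = 0.669^2 = 0.447561
The M+4 peak is largest (0.447561); scaling to 100 gives 24.5 : 99.0 : 100.0.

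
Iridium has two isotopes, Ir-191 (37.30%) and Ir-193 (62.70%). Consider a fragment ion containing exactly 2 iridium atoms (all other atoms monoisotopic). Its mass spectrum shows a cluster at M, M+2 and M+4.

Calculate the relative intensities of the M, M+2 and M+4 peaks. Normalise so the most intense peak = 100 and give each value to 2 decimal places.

29.74 : 100.00 : 84.05

The 2 Ir atoms are independent, so intensities follow the terms of (0.3730 + 0.6270)^2.
P(M) = 0.3730^2 = 0.139129
P(M+2) = 2 × 0.3730^1 × 0.6270^1 = 0.467742
P(M+4) = 0.6270^2 = 0.393129
The M+2 peak is largest (0.467742); scaling to 100 gives 29.74 : 100.00 : 84.05.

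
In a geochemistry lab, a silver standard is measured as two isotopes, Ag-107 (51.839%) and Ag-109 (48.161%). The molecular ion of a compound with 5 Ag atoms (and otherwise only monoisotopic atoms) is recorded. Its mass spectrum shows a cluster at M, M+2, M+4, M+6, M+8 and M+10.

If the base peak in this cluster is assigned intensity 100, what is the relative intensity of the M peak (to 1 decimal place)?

(0.51839 + 0.48161)^5 gives M 0.0374, M+2 0.1739, M+4 0.3231, M+6 0.3002, M+8 0.1394, M+10 0.0259; the largest is M+4.
P(M+4) = C(5,2) × 0.51839^3 × 0.48161^2 = 10 × 0.13930601 × 0.23194819 = 0.323118 (base)
P(M) = C(5,0) × 0.51839^5 × 0.48161^0 = 1 × 0.03743545 × 1.0000 = 0.037435
Relative intensity = 0.037435 / 0.323118 × 100 = 11.6

11.6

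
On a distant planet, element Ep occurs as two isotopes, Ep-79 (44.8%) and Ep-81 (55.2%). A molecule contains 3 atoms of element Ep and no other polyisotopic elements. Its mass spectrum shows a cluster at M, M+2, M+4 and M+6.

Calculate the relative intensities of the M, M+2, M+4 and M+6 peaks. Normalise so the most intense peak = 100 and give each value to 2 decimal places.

Each Ep atom is independently Ep-79 (p = 0.448) or Ep-81 (q = 0.552); the cluster is the binomial expansion (p + q)^3.
P(M) = 0.448^3 = 0.089915
P(M+2) = 3 × 0.448^2 × 0.552^1 = 0.332366
P(M+4) = 3 × 0.448^1 × 0.552^2 = 0.409522
P(M+6) = 0.552^3 = 0.168197
The M+4 peak is largest (0.409522); scaling to 100 gives 21.96 : 81.16 : 100.00 : 41.07.

21.96 : 81.16 : 100.00 : 41.07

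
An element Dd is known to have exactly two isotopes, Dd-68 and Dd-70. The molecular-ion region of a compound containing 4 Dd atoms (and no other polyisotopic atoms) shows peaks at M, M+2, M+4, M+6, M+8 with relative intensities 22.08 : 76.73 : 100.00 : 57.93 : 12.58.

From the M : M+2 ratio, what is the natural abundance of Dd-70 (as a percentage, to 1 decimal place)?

Let p = fractional abundance of Dd-68. I(M+2)/I(M) = [C(4,1)·p^3·(1−p)] / p^4 = 4·(1−p)/p = 76.73/22.08 = 3.4751
(1−p)/p = 3.4751/4 = 0.8688  ⇒  p = 1/(1 + 0.8688) = 0.5351
Dd-68: 53.5%, Dd-70: 46.5%.

46.5%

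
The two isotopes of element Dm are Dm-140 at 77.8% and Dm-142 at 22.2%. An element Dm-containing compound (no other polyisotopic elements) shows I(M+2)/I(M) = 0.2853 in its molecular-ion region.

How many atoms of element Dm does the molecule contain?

1

For n independent Dm atoms, I(M+2)/I(M) = n · (abundance Dm-142) / (abundance Dm-140) = n · 0.222/0.778.
n = 0.2853 × 0.778/0.222 = 1.00 ≈ 1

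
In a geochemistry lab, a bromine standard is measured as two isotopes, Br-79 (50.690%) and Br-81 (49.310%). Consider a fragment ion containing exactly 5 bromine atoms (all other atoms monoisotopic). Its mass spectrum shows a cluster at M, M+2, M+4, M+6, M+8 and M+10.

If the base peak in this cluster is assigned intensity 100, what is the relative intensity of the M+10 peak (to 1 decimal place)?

(0.50690 + 0.49310)^5 gives M 0.0335, M+2 0.1628, M+4 0.3167, M+6 0.3081, M+8 0.1498, M+10 0.0292; the largest is M+4.
P(M+4) = C(5,2) × 0.50690^3 × 0.49310^2 = 10 × 0.13024674 × 0.24314761 = 0.316692 (base)
P(M+10) = C(5,5) × 0.50690^0 × 0.49310^5 = 1 × 1.0000 × 0.02915245 = 0.029152
Relative intensity = 0.029152 / 0.316692 × 100 = 9.2

9.2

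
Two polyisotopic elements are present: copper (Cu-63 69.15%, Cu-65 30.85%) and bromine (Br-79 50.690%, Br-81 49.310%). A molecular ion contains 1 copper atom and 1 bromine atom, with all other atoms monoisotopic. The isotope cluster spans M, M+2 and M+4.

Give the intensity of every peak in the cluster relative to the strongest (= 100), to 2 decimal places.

70.48 : 100.00 : 30.59

Copper pattern (n=1): 0.6915 : 0.3085
Bromine pattern (n=1): 0.5069 : 0.4931
Convolve the two distributions (both contribute in 2-u steps):
  M: 0.6915×0.5069 = 0.350521
  M+2: 0.6915×0.4931 + 0.3085×0.5069 = 0.497357
  M+4: 0.3085×0.4931 = 0.152121
Scale to base peak (0.497357) = 100: 70.48 : 100.00 : 30.59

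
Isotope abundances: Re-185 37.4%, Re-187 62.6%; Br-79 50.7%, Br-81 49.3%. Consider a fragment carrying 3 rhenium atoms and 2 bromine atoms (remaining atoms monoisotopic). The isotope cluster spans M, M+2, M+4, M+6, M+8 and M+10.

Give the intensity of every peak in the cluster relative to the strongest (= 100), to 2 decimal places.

Rhenium pattern (n=3): 0.05231362 : 0.26268713 : 0.43968487 : 0.24531438
Bromine pattern (n=2): 0.257049 : 0.499902 : 0.243049
Convolve the two distributions (both contribute in 2-u steps):
  M: 0.05231362×0.257049 = 0.013447
  M+2: 0.05231362×0.499902 + 0.26268713×0.257049 = 0.093675
  M+4: 0.05231362×0.243049 + 0.26268713×0.499902 + 0.43968487×0.257049 = 0.257053
  M+6: 0.26268713×0.243049 + 0.43968487×0.499902 + 0.24531438×0.257049 = 0.346703
  M+8: 0.43968487×0.243049 + 0.24531438×0.499902 = 0.229498
  M+10: 0.24531438×0.243049 = 0.059623
Scale to base peak (0.346703) = 100: 3.88 : 27.02 : 74.14 : 100.00 : 66.19 : 17.20

3.88 : 27.02 : 74.14 : 100.00 : 66.19 : 17.20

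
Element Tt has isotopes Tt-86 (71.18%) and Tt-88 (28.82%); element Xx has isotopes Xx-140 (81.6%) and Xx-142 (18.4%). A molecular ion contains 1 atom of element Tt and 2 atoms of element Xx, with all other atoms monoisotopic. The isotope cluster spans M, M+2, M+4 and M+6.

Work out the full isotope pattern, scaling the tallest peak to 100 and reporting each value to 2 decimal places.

100.00 : 85.59 : 23.34 : 2.06

Element Tt pattern (n=1): 0.7118 : 0.2882
Element Xx pattern (n=2): 0.665856 : 0.300288 : 0.033856
Convolve the two distributions (both contribute in 2-u steps):
  M: 0.7118×0.665856 = 0.473956
  M+2: 0.7118×0.300288 + 0.2882×0.665856 = 0.405645
  M+4: 0.7118×0.033856 + 0.2882×0.300288 = 0.110642
  M+6: 0.2882×0.033856 = 0.009757
Scale to base peak (0.473956) = 100: 100.00 : 85.59 : 23.34 : 2.06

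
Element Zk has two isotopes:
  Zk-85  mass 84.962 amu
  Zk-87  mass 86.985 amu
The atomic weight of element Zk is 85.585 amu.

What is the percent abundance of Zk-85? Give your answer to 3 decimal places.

Writing the weighted mean with unknown fraction x of Zk-85:
84.962·x + 86.985·(1 − x) = 85.585
(84.962 − 86.985)·x = 85.585 − 86.985
x = -1.400 / -2.023 = 0.69204 → 69.204% Zk-85, 30.796% Zk-87.

69.204%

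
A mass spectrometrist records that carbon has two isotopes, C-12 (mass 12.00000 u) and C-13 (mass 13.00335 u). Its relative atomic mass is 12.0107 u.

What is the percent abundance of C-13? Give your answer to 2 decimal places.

Writing the weighted mean with unknown fraction x of C-12:
12.00000·x + 13.00335·(1 − x) = 12.0107
(12.00000 − 13.00335)·x = 12.0107 − 13.00335
x = -0.99265 / -1.00335 = 0.98934 → 98.93% C-12, 1.07% C-13.

1.07%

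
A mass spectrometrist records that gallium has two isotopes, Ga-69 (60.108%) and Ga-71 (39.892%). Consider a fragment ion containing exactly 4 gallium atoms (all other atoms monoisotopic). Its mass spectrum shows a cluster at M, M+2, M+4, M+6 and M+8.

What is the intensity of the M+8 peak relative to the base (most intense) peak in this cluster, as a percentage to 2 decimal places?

7.31%

Term probabilities: M 0.1305, M+2 0.3465, M+4 0.3450, M+6 0.1526, M+8 0.0253. Base peak = M+2.
P(M+2) = C(4,1) × 0.60108^3 × 0.39892^1 = 4 × 0.2171685 × 0.39892 = 0.346531 (base)
P(M+8) = C(4,4) × 0.60108^0 × 0.39892^4 = 1 × 1.0000 × 0.02532464 = 0.025325
Relative intensity = 0.025325 / 0.346531 × 100 = 7.31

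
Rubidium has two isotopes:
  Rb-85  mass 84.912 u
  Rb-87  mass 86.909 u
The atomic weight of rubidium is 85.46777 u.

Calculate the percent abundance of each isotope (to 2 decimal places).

With x = fraction of Rb-85 (so Rb-87 is 1 − x):
84.912·x + 86.909·(1 − x) = 85.46777
(84.912 − 86.909)·x = 85.46777 − 86.909
x = -1.44123 / -1.997 = 0.72170 → 72.17% Rb-85, 27.83% Rb-87.

Rb-85: 72.17%, Rb-87: 27.83%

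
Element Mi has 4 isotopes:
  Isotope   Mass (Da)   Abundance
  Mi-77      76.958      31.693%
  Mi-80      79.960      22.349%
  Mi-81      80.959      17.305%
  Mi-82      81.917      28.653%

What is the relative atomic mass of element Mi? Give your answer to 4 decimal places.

79.7422 Da

The abundance-weighted mean is 0.31693 × 76.958 + 0.22349 × 79.960 + 0.17305 × 80.959 + 0.28653 × 81.917
= 24.39030 + 17.87026 + 14.00995 + 23.47168 = 79.74219 Da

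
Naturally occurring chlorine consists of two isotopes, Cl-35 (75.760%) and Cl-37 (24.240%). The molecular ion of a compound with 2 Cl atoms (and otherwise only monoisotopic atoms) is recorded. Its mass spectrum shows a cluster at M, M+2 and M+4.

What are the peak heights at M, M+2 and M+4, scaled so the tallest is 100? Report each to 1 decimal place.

The 2 Cl atoms are independent, so intensities follow the terms of (0.75760 + 0.24240)^2.
P(M) = 0.75760^2 = 0.573958
P(M+2) = 2 × 0.75760^1 × 0.24240^1 = 0.367284
P(M+4) = 0.24240^2 = 0.058758
The M peak is largest (0.573958); scaling to 100 gives 100.0 : 64.0 : 10.2.

100.0 : 64.0 : 10.2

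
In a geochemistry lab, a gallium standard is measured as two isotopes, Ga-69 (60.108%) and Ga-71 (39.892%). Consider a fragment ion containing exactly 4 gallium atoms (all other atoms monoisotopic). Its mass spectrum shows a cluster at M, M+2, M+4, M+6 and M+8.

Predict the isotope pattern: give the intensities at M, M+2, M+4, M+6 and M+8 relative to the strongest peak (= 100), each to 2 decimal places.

37.67 : 100.00 : 99.55 : 44.05 : 7.31

The 4 Ga atoms are independent, so intensities follow the terms of (0.60108 + 0.39892)^4.
P(M) = 0.60108^4 = 0.130536
P(M+2) = 4 × 0.60108^3 × 0.39892^1 = 0.346531
P(M+4) = 6 × 0.60108^2 × 0.39892^2 = 0.344975
P(M+6) = 4 × 0.60108^1 × 0.39892^3 = 0.152633
P(M+8) = 0.39892^4 = 0.025325
The M+2 peak is largest (0.346531); scaling to 100 gives 37.67 : 100.00 : 99.55 : 44.05 : 7.31.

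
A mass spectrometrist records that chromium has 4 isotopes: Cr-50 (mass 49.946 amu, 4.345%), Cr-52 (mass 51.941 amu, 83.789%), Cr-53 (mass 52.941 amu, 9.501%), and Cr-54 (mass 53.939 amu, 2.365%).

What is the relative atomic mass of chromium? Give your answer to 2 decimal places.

52.00 amu

Weight each isotope mass by its fractional abundance: 0.04345 × 49.946 + 0.83789 × 51.941 + 0.09501 × 52.941 + 0.02365 × 53.939
= 2.1702 + 43.5208 + 5.0299 + 1.2757 = 51.9966 amu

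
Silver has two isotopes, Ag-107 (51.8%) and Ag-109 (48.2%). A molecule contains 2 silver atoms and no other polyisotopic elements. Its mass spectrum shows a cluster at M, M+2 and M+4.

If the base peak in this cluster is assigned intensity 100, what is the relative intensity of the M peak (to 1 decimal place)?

53.7

Binomial terms of (0.518 + 0.482)^2: M 0.2683, M+2 0.4994, M+4 0.2323 → M+2 is the base peak.
P(M+2) = C(2,1) × 0.518^1 × 0.482^1 = 2 × 0.5180 × 0.4820 = 0.499352 (base)
P(M) = C(2,0) × 0.518^2 × 0.482^0 = 1 × 0.268324 × 1.0000 = 0.268324
Relative intensity = 0.268324 / 0.499352 × 100 = 53.7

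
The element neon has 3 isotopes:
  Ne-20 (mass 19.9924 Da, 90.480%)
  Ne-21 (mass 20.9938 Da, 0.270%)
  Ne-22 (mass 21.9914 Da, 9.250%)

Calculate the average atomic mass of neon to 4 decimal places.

20.1800 Da

Average mass = Σ (abundance × isotope mass) = 0.90480 × 19.9924 + 0.00270 × 20.9938 + 0.09250 × 21.9914
= 18.08912 + 0.05668 + 2.03420 = 20.18000 Da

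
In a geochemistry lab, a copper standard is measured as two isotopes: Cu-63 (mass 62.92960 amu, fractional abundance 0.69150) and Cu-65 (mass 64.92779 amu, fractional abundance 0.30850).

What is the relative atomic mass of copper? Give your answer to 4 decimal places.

63.5460 amu

The abundance-weighted mean is 0.69150 × 62.92960 + 0.30850 × 64.92779
= 43.515818 + 20.030223 = 63.546041 amu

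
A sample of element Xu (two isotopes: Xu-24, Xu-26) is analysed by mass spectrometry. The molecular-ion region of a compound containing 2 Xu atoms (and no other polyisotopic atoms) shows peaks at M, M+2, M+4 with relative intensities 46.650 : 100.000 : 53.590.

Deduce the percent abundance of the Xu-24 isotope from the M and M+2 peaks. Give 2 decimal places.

48.27%

Write p for the Xu-24 fraction. I(M+2)/I(M) = [C(2,1)·p^1·(1−p)] / p^2 = 2·(1−p)/p = 100.000/46.650 = 2.1436
(1−p)/p = 2.1436/2 = 1.0718  ⇒  p = 1/(1 + 1.0718) = 0.4827
Xu-24: 48.27%, Xu-26: 51.73%.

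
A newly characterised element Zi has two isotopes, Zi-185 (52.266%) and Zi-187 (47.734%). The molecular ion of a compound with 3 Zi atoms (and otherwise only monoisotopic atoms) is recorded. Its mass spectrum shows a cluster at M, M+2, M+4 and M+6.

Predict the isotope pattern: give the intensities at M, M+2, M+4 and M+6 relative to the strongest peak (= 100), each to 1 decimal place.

Each Zi atom is independently Zi-185 (p = 0.52266) or Zi-187 (q = 0.47734); the cluster is the binomial expansion (p + q)^3.
P(M) = 0.52266^3 = 0.142777
P(M+2) = 3 × 0.52266^2 × 0.47734^1 = 0.391190
P(M+4) = 3 × 0.52266^1 × 0.47734^2 = 0.357270
P(M+6) = 0.47734^3 = 0.108764
The M+2 peak is largest (0.391190); scaling to 100 gives 36.5 : 100.0 : 91.3 : 27.8.

36.5 : 100.0 : 91.3 : 27.8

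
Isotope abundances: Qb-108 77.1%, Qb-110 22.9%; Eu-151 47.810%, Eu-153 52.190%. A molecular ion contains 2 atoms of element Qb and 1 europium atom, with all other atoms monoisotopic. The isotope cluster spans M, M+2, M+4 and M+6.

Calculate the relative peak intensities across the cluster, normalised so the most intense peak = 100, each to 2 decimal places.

59.32 : 100.00 : 43.70 : 5.71

Element Qb pattern (n=2): 0.594441 : 0.353118 : 0.052441
Europium pattern (n=1): 0.4781 : 0.5219
Convolve the two distributions (both contribute in 2-u steps):
  M: 0.594441×0.4781 = 0.284202
  M+2: 0.594441×0.5219 + 0.353118×0.4781 = 0.479064
  M+4: 0.353118×0.5219 + 0.052441×0.4781 = 0.209364
  M+6: 0.052441×0.5219 = 0.027369
Scale to base peak (0.479064) = 100: 59.32 : 100.00 : 43.70 : 5.71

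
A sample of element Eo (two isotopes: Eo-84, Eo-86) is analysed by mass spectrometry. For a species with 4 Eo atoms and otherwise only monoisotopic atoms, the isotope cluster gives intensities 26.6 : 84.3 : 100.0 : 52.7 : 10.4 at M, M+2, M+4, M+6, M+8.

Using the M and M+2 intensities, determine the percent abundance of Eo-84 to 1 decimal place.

If p is the fraction of Eo that is Eo-84, then I(M+2)/I(M) = [C(4,1)·p^3·(1−p)] / p^4 = 4·(1−p)/p = 84.3/26.6 = 3.1692
(1−p)/p = 3.1692/4 = 0.7923  ⇒  p = 1/(1 + 0.7923) = 0.5579
Eo-84: 55.8%, Eo-86: 44.2%.

55.8%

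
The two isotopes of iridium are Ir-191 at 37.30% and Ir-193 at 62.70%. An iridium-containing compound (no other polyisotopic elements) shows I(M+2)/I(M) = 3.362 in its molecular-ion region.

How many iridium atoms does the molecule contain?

2

For n independent Ir atoms, I(M+2)/I(M) = n · (abundance Ir-193) / (abundance Ir-191) = n · 0.6270/0.3730.
n = 3.362 × 0.3730/0.6270 = 2.00 ≈ 2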